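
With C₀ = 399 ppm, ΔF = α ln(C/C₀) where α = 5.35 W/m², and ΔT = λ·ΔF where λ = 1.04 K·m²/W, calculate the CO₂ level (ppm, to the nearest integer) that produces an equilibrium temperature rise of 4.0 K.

C ≈ 819 ppm

Required forcing: ΔF = ΔT/λ = 4.0/1.04 = 3.8462 W/m².
Then ln(C/399) = ΔF/5.35 = 3.8462/5.35 = 0.71892.
So C = 399 × e^0.71892 = 399 × 2.05222 = 818.84 ppm.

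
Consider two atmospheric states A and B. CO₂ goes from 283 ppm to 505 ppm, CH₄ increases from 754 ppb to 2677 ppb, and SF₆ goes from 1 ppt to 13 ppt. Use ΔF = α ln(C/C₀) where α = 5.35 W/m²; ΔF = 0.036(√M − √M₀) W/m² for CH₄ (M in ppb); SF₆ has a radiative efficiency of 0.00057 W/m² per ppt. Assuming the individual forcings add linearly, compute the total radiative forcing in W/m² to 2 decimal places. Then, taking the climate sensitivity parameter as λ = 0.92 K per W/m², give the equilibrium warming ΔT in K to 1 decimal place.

CO₂: 5.35 × ln(505/283) = 5.35 × ln(1.78445) = 5.35 × 0.57911 = 3.0982 W/m².
CH₄: 0.036 × (√2677 − √754) = 0.036 × (51.7397 − 27.4591) = 0.036 × 24.2806 = 0.8741 W/m².
SF₆: ΔF = 0.00057 × (13 − 1) = 0.00057 × 12 = 0.0068 W/m².
Total ΔF = 3.0982 + 0.8741 + 0.0068 = 3.9791 W/m².
ΔT = λ ΔF = 0.92 × 3.98 = 3.6616 K.

ΔF = 3.98 W/m²; ΔT = 3.7 K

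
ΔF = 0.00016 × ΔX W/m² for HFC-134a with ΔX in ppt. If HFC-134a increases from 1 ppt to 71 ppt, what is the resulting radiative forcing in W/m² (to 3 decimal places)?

ΔF = 0.011 W/m²

HFC-134a: ΔF = 0.00016 × (71 − 1) = 0.00016 × 70 = 0.0112 W/m².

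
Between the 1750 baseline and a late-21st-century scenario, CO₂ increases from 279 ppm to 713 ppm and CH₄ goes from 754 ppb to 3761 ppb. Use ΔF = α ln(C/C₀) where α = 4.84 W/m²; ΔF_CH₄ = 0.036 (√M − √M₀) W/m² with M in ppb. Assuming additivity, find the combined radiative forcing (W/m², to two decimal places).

ΔF = 5.76 W/m²

CO₂: 4.84 × ln(713/279) = 4.84 × ln(2.55556) = 4.84 × 0.93827 = 4.5412 W/m².
CH₄: 0.036 × (√3761 − √754) = 0.036 × (61.3270 − 27.4591) = 0.036 × 33.8679 = 1.2192 W/m².
Total ΔF = 4.5412 + 1.2192 = 5.7604 W/m².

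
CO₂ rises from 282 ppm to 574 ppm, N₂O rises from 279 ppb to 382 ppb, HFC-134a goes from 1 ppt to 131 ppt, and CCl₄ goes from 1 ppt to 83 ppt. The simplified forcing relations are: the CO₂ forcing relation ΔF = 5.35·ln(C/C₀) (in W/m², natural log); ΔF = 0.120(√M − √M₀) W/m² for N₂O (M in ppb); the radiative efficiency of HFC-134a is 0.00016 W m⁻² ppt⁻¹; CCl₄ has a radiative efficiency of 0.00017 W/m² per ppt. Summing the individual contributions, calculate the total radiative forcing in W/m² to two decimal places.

ΔF = 4.18 W/m²

CO₂: 5.35 × ln(574/282) = 5.35 × ln(2.03546) = 5.35 × 0.71072 = 3.8024 W/m².
N₂O: 0.120 × (√382 − √279) = 0.120 × (19.5448 − 16.7033) = 0.120 × 2.8415 = 0.3410 W/m².
HFC-134a: ΔF = 0.00016 × (131 − 1) = 0.00016 × 130 = 0.0208 W/m².
CCl₄: ΔF = 0.00017 × (83 − 1) = 0.00017 × 82 = 0.0139 W/m².
Total ΔF = 3.8024 + 0.3410 + 0.0208 + 0.0139 = 4.1781 W/m².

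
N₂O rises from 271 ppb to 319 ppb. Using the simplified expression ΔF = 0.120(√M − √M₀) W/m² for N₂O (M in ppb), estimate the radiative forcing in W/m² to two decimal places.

N₂O: 0.120 × (√319 − √271) = 0.120 × (17.8606 − 16.4621) = 0.120 × 1.3985 = 0.1678 W/m².

ΔF = 0.17 W/m²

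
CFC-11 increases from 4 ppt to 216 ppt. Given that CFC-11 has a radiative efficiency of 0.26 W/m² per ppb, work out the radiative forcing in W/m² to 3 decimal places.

CFC-11: Δ = 216 − 4 = 212 ppt = 0.212 ppb; ΔF = 0.26 × 0.212 = 0.0551 W/m².

ΔF = 0.055 W/m²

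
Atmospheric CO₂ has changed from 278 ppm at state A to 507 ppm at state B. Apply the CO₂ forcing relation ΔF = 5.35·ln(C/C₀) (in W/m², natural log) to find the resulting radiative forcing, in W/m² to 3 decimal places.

ΔF = 3.215 W/m²

CO₂: 5.35 × ln(507/278) = 5.35 × ln(1.82374) = 5.35 × 0.60089 = 3.2148 W/m².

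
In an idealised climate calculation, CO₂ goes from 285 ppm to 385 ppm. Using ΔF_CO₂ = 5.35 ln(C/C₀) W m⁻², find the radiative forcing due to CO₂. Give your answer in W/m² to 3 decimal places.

CO₂: 5.35 × ln(385/285) = 5.35 × ln(1.35088) = 5.35 × 0.30076 = 1.6091 W/m².

ΔF = 1.609 W/m²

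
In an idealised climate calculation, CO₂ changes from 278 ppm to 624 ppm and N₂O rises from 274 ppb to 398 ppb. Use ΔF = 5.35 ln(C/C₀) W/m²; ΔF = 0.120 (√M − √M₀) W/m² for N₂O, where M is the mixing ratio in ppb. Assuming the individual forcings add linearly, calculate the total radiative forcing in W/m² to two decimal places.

CO₂: 5.35 × ln(624/278) = 5.35 × ln(2.24460) = 5.35 × 0.80853 = 4.3256 W/m².
N₂O: 0.120 × (√398 − √274) = 0.120 × (19.9499 − 16.5529) = 0.120 × 3.3970 = 0.4076 W/m².
Total ΔF = 4.3256 + 0.4076 = 4.7332 W/m².

ΔF = 4.73 W/m²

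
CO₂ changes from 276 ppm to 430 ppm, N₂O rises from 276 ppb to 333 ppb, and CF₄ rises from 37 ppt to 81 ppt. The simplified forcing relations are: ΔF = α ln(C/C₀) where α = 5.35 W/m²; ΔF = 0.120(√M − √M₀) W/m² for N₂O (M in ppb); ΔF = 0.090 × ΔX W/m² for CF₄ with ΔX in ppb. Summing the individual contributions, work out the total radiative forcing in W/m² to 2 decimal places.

ΔF = 2.57 W/m²

CO₂: 5.35 × ln(430/276) = 5.35 × ln(1.55797) = 5.35 × 0.44338 = 2.3721 W/m².
N₂O: 0.120 × (√333 − √276) = 0.120 × (18.2483 − 16.6132) = 0.120 × 1.6351 = 0.1962 W/m².
CF₄: Δ = 81 − 37 = 44 ppt = 0.044 ppb; ΔF = 0.090 × 0.044 = 0.0040 W/m².
Total ΔF = 2.3721 + 0.1962 + 0.0040 = 2.5723 W/m².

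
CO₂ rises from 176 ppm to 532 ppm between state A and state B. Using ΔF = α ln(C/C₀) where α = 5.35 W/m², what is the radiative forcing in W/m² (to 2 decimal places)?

CO₂: 5.35 × ln(532/176) = 5.35 × ln(3.02273) = 5.35 × 1.10616 = 5.9180 W/m².

ΔF = 5.92 W/m²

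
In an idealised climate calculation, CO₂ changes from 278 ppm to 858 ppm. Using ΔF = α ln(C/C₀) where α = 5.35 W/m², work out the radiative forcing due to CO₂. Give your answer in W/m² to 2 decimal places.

ΔF = 6.03 W/m²

CO₂: 5.35 × ln(858/278) = 5.35 × ln(3.08633) = 5.35 × 1.12698 = 6.0293 W/m².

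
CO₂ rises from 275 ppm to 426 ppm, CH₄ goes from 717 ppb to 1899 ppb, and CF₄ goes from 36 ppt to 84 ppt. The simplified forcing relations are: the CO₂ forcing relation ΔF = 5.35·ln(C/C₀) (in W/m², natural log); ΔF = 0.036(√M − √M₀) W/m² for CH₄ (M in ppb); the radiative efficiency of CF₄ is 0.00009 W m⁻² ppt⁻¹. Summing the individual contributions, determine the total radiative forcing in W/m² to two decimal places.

CO₂: 5.35 × ln(426/275) = 5.35 × ln(1.54909) = 5.35 × 0.43767 = 2.3415 W/m².
CH₄: 0.036 × (√1899 − √717) = 0.036 × (43.5775 − 26.7769) = 0.036 × 16.8006 = 0.6048 W/m².
CF₄: ΔF = 0.00009 × (84 − 36) = 0.00009 × 48 = 0.0043 W/m².
Total ΔF = 2.3415 + 0.6048 + 0.0043 = 2.9506 W/m².

ΔF = 2.95 W/m²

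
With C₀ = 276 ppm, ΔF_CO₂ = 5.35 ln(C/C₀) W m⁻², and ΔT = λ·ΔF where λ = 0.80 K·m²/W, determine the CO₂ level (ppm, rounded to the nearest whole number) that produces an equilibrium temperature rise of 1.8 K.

C ≈ 420 ppm

Required forcing: ΔF = ΔT/λ = 1.8/0.80 = 2.2500 W/m².
Then ln(C/276) = ΔF/5.35 = 2.2500/5.35 = 0.42056.
So C = 276 × e^0.42056 = 276 × 1.52281 = 420.30 ppm.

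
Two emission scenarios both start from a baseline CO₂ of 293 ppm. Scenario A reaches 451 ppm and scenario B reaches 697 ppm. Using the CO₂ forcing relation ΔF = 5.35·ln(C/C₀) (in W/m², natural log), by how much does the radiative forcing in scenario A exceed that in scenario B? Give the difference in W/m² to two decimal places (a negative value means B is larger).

ΔF_A − ΔF_B = -2.33 W/m²

ΔF_A = 5.35 ln(451/293) = 5.35 × 0.43129 = 2.3074 W/m².
ΔF_B = 5.35 ln(697/293) = 5.35 × 0.86661 = 4.6364 W/m².
Difference: 2.3074 − 4.6364 = -2.3290 W/m².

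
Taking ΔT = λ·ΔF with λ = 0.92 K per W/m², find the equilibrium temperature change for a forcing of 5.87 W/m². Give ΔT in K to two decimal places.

ΔT = λ ΔF = 0.92 × 5.87 = 5.4004 K.

ΔT = 5.40 K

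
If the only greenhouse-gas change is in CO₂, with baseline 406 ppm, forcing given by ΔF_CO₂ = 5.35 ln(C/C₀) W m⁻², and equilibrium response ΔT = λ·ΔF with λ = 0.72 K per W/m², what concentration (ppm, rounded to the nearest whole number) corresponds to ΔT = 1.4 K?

Required forcing: ΔF = ΔT/λ = 1.4/0.72 = 1.9444 W/m².
Then ln(C/406) = ΔF/5.35 = 1.9444/5.35 = 0.36344.
So C = 406 × e^0.36344 = 406 × 1.43827 = 583.94 ppm.

C ≈ 584 ppm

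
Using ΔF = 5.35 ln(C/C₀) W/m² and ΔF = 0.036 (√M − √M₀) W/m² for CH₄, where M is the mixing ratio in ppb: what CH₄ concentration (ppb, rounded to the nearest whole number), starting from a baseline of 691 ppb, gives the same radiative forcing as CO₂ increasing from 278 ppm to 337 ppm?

CO₂ forcing: 5.35 × ln(337/278) = 5.35 × 0.192462 = 1.02967 W/m².
Set 0.036(√M − √691) = 1.02967: √M = 1.02967/0.036 + √691 = 28.6019 + 26.2869 = 54.8888.
M = (54.8888)² = 3012.78 ppb.

M ≈ 3013 ppb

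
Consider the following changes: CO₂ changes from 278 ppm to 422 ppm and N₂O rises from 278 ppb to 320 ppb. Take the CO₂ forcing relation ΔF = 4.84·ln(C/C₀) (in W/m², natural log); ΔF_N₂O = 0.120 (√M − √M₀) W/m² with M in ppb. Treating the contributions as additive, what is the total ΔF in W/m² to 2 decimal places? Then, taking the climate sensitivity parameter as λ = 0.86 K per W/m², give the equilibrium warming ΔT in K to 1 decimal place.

CO₂: 4.84 × ln(422/278) = 4.84 × ln(1.51799) = 4.84 × 0.41739 = 2.0202 W/m².
N₂O: 0.120 × (√320 − √278) = 0.120 × (17.8885 − 16.6733) = 0.120 × 1.2152 = 0.1458 W/m².
Total ΔF = 2.0202 + 0.1458 = 2.1660 W/m².
ΔT = λ ΔF = 0.86 × 2.17 = 1.8662 K.

ΔF = 2.17 W/m²; ΔT = 1.9 K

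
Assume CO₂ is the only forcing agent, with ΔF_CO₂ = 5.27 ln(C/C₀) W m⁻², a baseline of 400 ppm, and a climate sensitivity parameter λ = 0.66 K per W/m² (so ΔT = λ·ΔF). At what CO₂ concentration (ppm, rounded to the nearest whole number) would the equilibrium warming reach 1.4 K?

C ≈ 598 ppm

Required forcing: ΔF = ΔT/λ = 1.4/0.66 = 2.1212 W/m².
Then ln(C/400) = ΔF/5.27 = 2.1212/5.27 = 0.40250.
So C = 400 × e^0.40250 = 400 × 1.49556 = 598.22 ppm.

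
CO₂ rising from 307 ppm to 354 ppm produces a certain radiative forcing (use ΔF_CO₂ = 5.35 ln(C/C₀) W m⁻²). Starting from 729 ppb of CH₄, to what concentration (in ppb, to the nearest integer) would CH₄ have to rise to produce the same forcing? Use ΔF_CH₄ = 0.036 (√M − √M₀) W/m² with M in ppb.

CO₂ forcing: 5.35 × ln(354/307) = 5.35 × 0.142449 = 0.76210 W/m².
Set 0.036(√M − √729) = 0.76210: √M = 0.76210/0.036 + √729 = 21.1694 + 27.0000 = 48.1694.
M = (48.1694)² = 2320.29 ppb.

M ≈ 2320 ppb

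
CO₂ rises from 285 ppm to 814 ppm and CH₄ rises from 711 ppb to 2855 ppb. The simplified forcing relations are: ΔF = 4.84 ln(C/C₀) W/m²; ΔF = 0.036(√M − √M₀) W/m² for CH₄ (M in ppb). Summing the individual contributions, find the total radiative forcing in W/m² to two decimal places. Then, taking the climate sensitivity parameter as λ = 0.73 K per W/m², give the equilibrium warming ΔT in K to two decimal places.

ΔF = 6.04 W/m²; ΔT = 4.41 K

CO₂: 4.84 × ln(814/285) = 4.84 × ln(2.85614) = 4.84 × 1.04947 = 5.0794 W/m².
CH₄: 0.036 × (√2855 − √711) = 0.036 × (53.4322 − 26.6646) = 0.036 × 26.7676 = 0.9636 W/m².
Total ΔF = 5.0794 + 0.9636 = 6.0430 W/m².
ΔT = λ ΔF = 0.73 × 6.04 = 4.4092 K.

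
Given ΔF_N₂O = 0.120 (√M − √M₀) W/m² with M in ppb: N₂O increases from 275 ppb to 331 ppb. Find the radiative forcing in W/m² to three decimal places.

ΔF = 0.193 W/m²

N₂O: 0.120 × (√331 − √275) = 0.120 × (18.1934 − 16.5831) = 0.120 × 1.6103 = 0.1932 W/m².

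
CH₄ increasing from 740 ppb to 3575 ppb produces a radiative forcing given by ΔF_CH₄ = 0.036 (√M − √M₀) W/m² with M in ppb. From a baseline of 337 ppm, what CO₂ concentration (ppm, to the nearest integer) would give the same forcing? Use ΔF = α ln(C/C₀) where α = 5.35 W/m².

C ≈ 420 ppm

CH₄ forcing: 0.036 × (√3575 − √740) = 0.036 × (59.7913 − 27.2029) = 0.036 × 32.5884 = 1.17318 W/m².
Set 5.35 ln(C/337) = 1.17318: ln(C/337) = 1.17318/5.35 = 0.21929, so C = 337 × e^0.21929 = 337 × 1.24519 = 419.63 ppm.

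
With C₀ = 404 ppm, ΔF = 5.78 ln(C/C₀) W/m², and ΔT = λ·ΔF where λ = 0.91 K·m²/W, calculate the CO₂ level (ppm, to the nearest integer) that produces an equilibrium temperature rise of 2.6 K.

C ≈ 662 ppm

Required forcing: ΔF = ΔT/λ = 2.6/0.91 = 2.8571 W/m².
Then ln(C/404) = ΔF/5.78 = 2.8571/5.78 = 0.49431.
So C = 404 × e^0.49431 = 404 × 1.63937 = 662.31 ppm.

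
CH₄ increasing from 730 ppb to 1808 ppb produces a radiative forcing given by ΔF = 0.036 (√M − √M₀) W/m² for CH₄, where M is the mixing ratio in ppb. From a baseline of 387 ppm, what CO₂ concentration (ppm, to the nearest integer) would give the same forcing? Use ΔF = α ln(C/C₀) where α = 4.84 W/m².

CH₄ forcing: 0.036 × (√1808 − √730) = 0.036 × (42.5206 − 27.0185) = 0.036 × 15.5021 = 0.55808 W/m².
Set 4.84 ln(C/387) = 0.55808: ln(C/387) = 0.55808/4.84 = 0.11531, so C = 387 × e^0.11531 = 387 × 1.12222 = 434.30 ppm.

C ≈ 434 ppm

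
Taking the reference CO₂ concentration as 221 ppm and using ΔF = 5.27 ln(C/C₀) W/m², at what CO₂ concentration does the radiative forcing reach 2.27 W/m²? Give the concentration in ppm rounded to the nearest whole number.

C ≈ 340 ppm

Set 5.27 ln(C/221) = 2.27, so ln(C/221) = 2.27/5.27 = 0.43074.
Then C/221 = e^0.43074 = 1.53840, giving C = 221 × 1.53840 = 339.99 ppm.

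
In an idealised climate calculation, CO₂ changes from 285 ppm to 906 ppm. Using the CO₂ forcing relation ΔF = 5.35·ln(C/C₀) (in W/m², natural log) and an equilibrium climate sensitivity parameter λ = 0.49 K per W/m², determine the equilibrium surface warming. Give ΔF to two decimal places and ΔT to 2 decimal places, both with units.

ΔF = 6.19 W/m²; ΔT = 3.03 K

CO₂: 5.35 × ln(906/285) = 5.35 × ln(3.17895) = 5.35 × 1.15655 = 6.1875 W/m².
ΔT = λ ΔF = 0.49 × 6.19 = 3.0331 K.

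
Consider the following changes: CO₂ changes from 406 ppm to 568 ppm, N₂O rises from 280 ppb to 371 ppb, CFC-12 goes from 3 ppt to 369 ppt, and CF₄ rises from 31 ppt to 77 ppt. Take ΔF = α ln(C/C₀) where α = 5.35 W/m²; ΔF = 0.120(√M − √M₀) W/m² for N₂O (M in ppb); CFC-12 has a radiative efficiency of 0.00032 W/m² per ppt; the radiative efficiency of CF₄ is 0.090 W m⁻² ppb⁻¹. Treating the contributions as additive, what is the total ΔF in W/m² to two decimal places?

ΔF = 2.22 W/m²

CO₂: 5.35 × ln(568/406) = 5.35 × ln(1.39901) = 5.35 × 0.33576 = 1.7963 W/m².
N₂O: 0.120 × (√371 − √280) = 0.120 × (19.2614 − 16.7332) = 0.120 × 2.5282 = 0.3034 W/m².
CFC-12: ΔF = 0.00032 × (369 − 3) = 0.00032 × 366 = 0.1171 W/m².
CF₄: Δ = 77 − 31 = 46 ppt = 0.046 ppb; ΔF = 0.090 × 0.046 = 0.0041 W/m².
Total ΔF = 1.7963 + 0.3034 + 0.1171 + 0.0041 = 2.2209 W/m².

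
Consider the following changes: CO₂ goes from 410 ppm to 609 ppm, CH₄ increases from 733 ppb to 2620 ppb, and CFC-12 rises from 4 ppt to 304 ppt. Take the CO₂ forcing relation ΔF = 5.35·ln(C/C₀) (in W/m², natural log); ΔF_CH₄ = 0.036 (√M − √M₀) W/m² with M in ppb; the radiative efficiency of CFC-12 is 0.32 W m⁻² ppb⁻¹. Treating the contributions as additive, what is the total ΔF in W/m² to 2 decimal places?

ΔF = 3.08 W/m²

CO₂: 5.35 × ln(609/410) = 5.35 × ln(1.48537) = 5.35 × 0.39566 = 2.1168 W/m².
CH₄: 0.036 × (√2620 − √733) = 0.036 × (51.1859 − 27.0740) = 0.036 × 24.1119 = 0.8680 W/m².
CFC-12: Δ = 304 − 4 = 300 ppt = 0.300 ppb; ΔF = 0.32 × 0.300 = 0.0960 W/m².
Total ΔF = 2.1168 + 0.8680 + 0.0960 = 3.0808 W/m².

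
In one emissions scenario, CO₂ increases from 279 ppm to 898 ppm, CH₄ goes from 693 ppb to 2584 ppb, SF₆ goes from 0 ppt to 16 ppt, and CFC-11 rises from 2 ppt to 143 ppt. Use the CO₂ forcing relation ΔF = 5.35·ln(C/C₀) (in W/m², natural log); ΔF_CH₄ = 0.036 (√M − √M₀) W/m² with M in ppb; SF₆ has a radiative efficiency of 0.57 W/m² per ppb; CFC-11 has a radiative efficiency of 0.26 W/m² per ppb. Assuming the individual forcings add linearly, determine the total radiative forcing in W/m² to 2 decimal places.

CO₂: 5.35 × ln(898/279) = 5.35 × ln(3.21864) = 5.35 × 1.16896 = 6.2539 W/m².
CH₄: 0.036 × (√2584 − √693) = 0.036 × (50.8331 − 26.3249) = 0.036 × 24.5082 = 0.8823 W/m².
SF₆: Δ = 16 − 0 = 16 ppt = 0.016 ppb; ΔF = 0.57 × 0.016 = 0.0091 W/m².
CFC-11: Δ = 143 − 2 = 141 ppt = 0.141 ppb; ΔF = 0.26 × 0.141 = 0.0367 W/m².
Total ΔF = 6.2539 + 0.8823 + 0.0091 + 0.0367 = 7.1820 W/m².

ΔF = 7.18 W/m²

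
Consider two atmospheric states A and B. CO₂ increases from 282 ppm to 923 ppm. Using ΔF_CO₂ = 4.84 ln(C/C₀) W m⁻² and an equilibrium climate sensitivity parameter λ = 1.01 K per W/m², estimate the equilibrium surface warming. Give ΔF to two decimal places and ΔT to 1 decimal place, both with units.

CO₂: 4.84 × ln(923/282) = 4.84 × ln(3.27305) = 4.84 × 1.18572 = 5.7389 W/m².
ΔT = λ ΔF = 1.01 × 5.74 = 5.7974 K.

ΔF = 5.74 W/m²; ΔT = 5.8 K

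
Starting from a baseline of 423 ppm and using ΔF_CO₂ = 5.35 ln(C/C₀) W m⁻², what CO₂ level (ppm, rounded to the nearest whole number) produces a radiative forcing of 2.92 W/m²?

Set 5.35 ln(C/423) = 2.92, so ln(C/423) = 2.92/5.35 = 0.54579.
Then C/423 = e^0.54579 = 1.72597, giving C = 423 × 1.72597 = 730.09 ppm.

C ≈ 730 ppm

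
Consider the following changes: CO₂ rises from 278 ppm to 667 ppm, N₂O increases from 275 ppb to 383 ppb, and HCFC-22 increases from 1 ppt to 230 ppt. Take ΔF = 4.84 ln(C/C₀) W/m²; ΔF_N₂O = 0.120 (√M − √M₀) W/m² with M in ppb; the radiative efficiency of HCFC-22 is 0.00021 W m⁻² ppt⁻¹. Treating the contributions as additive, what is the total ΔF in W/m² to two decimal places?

CO₂: 4.84 × ln(667/278) = 4.84 × ln(2.39928) = 4.84 × 0.87517 = 4.2358 W/m².
N₂O: 0.120 × (√383 − √275) = 0.120 × (19.5704 − 16.5831) = 0.120 × 2.9873 = 0.3585 W/m².
HCFC-22: ΔF = 0.00021 × (230 − 1) = 0.00021 × 229 = 0.0481 W/m².
Total ΔF = 4.2358 + 0.3585 + 0.0481 = 4.6424 W/m².

ΔF = 4.64 W/m²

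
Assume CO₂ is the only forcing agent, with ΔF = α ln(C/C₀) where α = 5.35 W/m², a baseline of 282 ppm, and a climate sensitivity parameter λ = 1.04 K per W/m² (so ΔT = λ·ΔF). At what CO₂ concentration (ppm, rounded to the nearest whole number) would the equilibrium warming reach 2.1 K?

Required forcing: ΔF = ΔT/λ = 2.1/1.04 = 2.0192 W/m².
Then ln(C/282) = ΔF/5.35 = 2.0192/5.35 = 0.37742.
So C = 282 × e^0.37742 = 282 × 1.45852 = 411.30 ppm.

C ≈ 411 ppm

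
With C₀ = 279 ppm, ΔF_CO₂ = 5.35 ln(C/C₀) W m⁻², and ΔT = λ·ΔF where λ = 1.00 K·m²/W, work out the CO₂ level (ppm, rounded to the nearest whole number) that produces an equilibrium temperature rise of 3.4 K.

Required forcing: ΔF = ΔT/λ = 3.4/1.00 = 3.4000 W/m².
Then ln(C/279) = ΔF/5.35 = 3.4000/5.35 = 0.63551.
So C = 279 × e^0.63551 = 279 × 1.88798 = 526.75 ppm.

C ≈ 527 ppm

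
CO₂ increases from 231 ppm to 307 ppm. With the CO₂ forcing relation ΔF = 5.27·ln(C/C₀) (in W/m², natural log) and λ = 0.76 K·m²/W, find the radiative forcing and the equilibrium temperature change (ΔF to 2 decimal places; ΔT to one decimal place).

CO₂: 5.27 × ln(307/231) = 5.27 × ln(1.32900) = 5.27 × 0.28443 = 1.4989 W/m².
ΔT = λ ΔF = 0.76 × 1.50 = 1.1400 K.

ΔF = 1.50 W/m²; ΔT = 1.1 K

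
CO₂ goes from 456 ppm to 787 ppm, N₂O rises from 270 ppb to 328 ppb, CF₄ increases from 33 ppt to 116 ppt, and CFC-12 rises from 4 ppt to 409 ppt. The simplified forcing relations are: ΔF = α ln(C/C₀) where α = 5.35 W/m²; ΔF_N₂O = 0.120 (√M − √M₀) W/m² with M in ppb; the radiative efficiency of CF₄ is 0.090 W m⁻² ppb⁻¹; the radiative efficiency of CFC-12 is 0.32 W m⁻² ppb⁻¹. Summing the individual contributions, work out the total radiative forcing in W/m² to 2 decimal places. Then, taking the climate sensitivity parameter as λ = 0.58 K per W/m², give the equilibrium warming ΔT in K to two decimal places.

CO₂: 5.35 × ln(787/456) = 5.35 × ln(1.72588) = 5.35 × 0.54574 = 2.9197 W/m².
N₂O: 0.120 × (√328 − √270) = 0.120 × (18.1108 − 16.4317) = 0.120 × 1.6791 = 0.2015 W/m².
CF₄: Δ = 116 − 33 = 83 ppt = 0.083 ppb; ΔF = 0.090 × 0.083 = 0.0075 W/m².
CFC-12: Δ = 409 − 4 = 405 ppt = 0.405 ppb; ΔF = 0.32 × 0.405 = 0.1296 W/m².
Total ΔF = 2.9197 + 0.2015 + 0.0075 + 0.1296 = 3.2583 W/m².
ΔT = λ ΔF = 0.58 × 3.26 = 1.8908 K.

ΔF = 3.26 W/m²; ΔT = 1.89 K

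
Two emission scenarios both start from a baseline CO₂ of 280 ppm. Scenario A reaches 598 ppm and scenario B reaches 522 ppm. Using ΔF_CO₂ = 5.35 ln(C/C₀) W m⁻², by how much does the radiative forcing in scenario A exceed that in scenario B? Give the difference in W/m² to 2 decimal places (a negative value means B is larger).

ΔF_A − ΔF_B = 0.73 W/m²

ΔF_A = 5.35 ln(598/280) = 5.35 × 0.75880 = 4.0596 W/m².
ΔF_B = 5.35 ln(522/280) = 5.35 × 0.62288 = 3.3324 W/m².
Difference: 4.0596 − 3.3324 = 0.7272 W/m².
(Equivalently, ΔF_A − ΔF_B = 5.35 ln(598/522) = 5.35 × 0.13592 = 0.7272 W/m².)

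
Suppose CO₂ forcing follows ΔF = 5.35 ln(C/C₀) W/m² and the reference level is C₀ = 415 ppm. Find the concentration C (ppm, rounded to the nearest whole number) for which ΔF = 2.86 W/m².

C ≈ 708 ppm

Set 5.35 ln(C/415) = 2.86, so ln(C/415) = 2.86/5.35 = 0.53458.
Then C/415 = e^0.53458 = 1.70673, giving C = 415 × 1.70673 = 708.29 ppm.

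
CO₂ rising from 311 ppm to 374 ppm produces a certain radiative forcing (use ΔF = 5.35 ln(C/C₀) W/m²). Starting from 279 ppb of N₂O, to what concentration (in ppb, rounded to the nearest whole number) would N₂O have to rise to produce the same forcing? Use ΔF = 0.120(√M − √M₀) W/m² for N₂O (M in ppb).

CO₂ forcing: 5.35 × ln(374/311) = 5.35 × 0.184463 = 0.98688 W/m².
Set 0.120(√M − √279) = 0.98688: √M = 0.98688/0.120 + √279 = 8.2240 + 16.7033 = 24.9273.
M = (24.9273)² = 621.37 ppb.

M ≈ 621 ppb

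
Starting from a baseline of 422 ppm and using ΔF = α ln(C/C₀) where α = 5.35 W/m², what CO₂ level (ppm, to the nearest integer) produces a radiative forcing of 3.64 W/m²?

Set 5.35 ln(C/422) = 3.64, so ln(C/422) = 3.64/5.35 = 0.68037.
Then C/422 = e^0.68037 = 1.97461, giving C = 422 × 1.97461 = 833.29 ppm.

C ≈ 833 ppm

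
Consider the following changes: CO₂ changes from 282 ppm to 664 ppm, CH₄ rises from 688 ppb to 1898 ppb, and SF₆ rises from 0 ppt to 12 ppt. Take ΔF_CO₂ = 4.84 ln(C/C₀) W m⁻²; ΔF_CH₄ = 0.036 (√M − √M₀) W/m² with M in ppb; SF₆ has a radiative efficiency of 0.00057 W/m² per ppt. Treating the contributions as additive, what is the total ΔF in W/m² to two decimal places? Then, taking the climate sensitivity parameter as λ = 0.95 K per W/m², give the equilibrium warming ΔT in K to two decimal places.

ΔF = 4.78 W/m²; ΔT = 4.54 K

CO₂: 4.84 × ln(664/282) = 4.84 × ln(2.35461) = 4.84 × 0.85638 = 4.1449 W/m².
CH₄: 0.036 × (√1898 − √688) = 0.036 × (43.5660 − 26.2298) = 0.036 × 17.3362 = 0.6241 W/m².
SF₆: ΔF = 0.00057 × (12 − 0) = 0.00057 × 12 = 0.0068 W/m².
Total ΔF = 4.1449 + 0.6241 + 0.0068 = 4.7758 W/m².
ΔT = λ ΔF = 0.95 × 4.78 = 4.5410 K.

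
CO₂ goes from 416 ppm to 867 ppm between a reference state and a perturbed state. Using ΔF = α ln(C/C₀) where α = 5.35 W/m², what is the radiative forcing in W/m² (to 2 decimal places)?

ΔF = 3.93 W/m²

CO₂: 5.35 × ln(867/416) = 5.35 × ln(2.08413) = 5.35 × 0.73435 = 3.9288 W/m².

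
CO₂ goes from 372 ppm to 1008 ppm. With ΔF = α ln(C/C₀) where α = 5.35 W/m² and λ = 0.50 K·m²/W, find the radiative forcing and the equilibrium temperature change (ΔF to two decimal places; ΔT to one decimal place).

CO₂: 5.35 × ln(1008/372) = 5.35 × ln(2.70968) = 5.35 × 0.99683 = 5.3330 W/m².
ΔT = λ ΔF = 0.50 × 5.33 = 2.6650 K.

ΔF = 5.33 W/m²; ΔT = 2.7 K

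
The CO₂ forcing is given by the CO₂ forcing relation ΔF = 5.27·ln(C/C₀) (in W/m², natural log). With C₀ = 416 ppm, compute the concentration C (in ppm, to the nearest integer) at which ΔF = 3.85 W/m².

Set 5.27 ln(C/416) = 3.85, so ln(C/416) = 3.85/5.27 = 0.73055.
Then C/416 = e^0.73055 = 2.07622, giving C = 416 × 2.07622 = 863.71 ppm.

C ≈ 864 ppm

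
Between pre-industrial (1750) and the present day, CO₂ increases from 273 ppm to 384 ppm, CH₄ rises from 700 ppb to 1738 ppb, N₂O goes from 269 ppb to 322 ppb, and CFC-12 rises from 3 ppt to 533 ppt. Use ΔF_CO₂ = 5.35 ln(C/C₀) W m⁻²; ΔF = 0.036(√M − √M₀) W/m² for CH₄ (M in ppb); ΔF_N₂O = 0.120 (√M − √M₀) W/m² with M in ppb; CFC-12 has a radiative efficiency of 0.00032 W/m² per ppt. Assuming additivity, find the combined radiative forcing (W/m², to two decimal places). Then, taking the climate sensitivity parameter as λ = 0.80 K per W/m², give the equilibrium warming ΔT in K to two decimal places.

ΔF = 2.73 W/m²; ΔT = 2.18 K

CO₂: 5.35 × ln(384/273) = 5.35 × ln(1.40659) = 5.35 × 0.34117 = 1.8253 W/m².
CH₄: 0.036 × (√1738 − √700) = 0.036 × (41.6893 − 26.4575) = 0.036 × 15.2318 = 0.5483 W/m².
N₂O: 0.120 × (√322 − √269) = 0.120 × (17.9444 − 16.4012) = 0.120 × 1.5432 = 0.1852 W/m².
CFC-12: ΔF = 0.00032 × (533 − 3) = 0.00032 × 530 = 0.1696 W/m².
Total ΔF = 1.8253 + 0.5483 + 0.1852 + 0.1696 = 2.7284 W/m².
ΔT = λ ΔF = 0.80 × 2.73 = 2.1840 K.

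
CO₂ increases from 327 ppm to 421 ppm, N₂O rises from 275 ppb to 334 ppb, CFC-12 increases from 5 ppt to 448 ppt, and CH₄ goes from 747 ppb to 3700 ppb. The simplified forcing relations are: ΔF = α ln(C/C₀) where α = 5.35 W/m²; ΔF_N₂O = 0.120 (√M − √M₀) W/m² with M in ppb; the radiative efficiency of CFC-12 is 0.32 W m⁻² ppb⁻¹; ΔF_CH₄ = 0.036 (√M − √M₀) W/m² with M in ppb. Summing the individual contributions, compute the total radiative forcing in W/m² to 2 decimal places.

CO₂: 5.35 × ln(421/327) = 5.35 × ln(1.28746) = 5.35 × 0.25267 = 1.3518 W/m².
N₂O: 0.120 × (√334 − √275) = 0.120 × (18.2757 − 16.5831) = 0.120 × 1.6926 = 0.2031 W/m².
CFC-12: Δ = 448 − 5 = 443 ppt = 0.443 ppb; ΔF = 0.32 × 0.443 = 0.1418 W/m².
CH₄: 0.036 × (√3700 − √747) = 0.036 × (60.8276 − 27.3313) = 0.036 × 33.4963 = 1.2059 W/m².
Total ΔF = 1.3518 + 0.2031 + 0.1418 + 1.2059 = 2.9026 W/m².

ΔF = 2.90 W/m²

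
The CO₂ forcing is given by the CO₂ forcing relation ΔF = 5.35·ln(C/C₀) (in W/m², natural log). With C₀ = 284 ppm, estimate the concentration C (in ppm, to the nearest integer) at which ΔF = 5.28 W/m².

Set 5.35 ln(C/284) = 5.28, so ln(C/284) = 5.28/5.35 = 0.98692.
Then C/284 = e^0.98692 = 2.68296, giving C = 284 × 2.68296 = 761.96 ppm.

C ≈ 762 ppm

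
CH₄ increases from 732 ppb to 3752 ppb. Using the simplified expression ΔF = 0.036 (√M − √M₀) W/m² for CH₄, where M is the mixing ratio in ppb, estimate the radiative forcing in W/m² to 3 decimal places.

CH₄: 0.036 × (√3752 − √732) = 0.036 × (61.2536 − 27.0555) = 0.036 × 34.1981 = 1.2311 W/m².

ΔF = 1.231 W/m²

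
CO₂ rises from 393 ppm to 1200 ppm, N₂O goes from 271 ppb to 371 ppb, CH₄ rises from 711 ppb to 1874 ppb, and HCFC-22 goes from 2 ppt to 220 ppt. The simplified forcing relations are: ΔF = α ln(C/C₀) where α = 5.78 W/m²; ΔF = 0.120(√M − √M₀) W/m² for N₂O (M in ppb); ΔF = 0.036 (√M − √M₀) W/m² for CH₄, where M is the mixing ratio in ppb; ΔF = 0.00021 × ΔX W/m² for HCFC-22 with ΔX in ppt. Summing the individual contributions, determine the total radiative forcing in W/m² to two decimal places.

ΔF = 7.43 W/m²

CO₂: 5.78 × ln(1200/393) = 5.78 × ln(3.05344) = 5.78 × 1.11627 = 6.4520 W/m².
N₂O: 0.120 × (√371 − √271) = 0.120 × (19.2614 − 16.4621) = 0.120 × 2.7993 = 0.3359 W/m².
CH₄: 0.036 × (√1874 − √711) = 0.036 × (43.2897 − 26.6646) = 0.036 × 16.6251 = 0.5985 W/m².
HCFC-22: ΔF = 0.00021 × (220 − 2) = 0.00021 × 218 = 0.0458 W/m².
Total ΔF = 6.4520 + 0.3359 + 0.5985 + 0.0458 = 7.4322 W/m².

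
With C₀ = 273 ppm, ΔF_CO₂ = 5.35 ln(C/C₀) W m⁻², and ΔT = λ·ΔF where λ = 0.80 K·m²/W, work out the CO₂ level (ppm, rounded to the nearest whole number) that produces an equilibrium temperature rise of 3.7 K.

Required forcing: ΔF = ΔT/λ = 3.7/0.80 = 4.6250 W/m².
Then ln(C/273) = ΔF/5.35 = 4.6250/5.35 = 0.86449.
So C = 273 × e^0.86449 = 273 × 2.37380 = 648.05 ppm.

C ≈ 648 ppm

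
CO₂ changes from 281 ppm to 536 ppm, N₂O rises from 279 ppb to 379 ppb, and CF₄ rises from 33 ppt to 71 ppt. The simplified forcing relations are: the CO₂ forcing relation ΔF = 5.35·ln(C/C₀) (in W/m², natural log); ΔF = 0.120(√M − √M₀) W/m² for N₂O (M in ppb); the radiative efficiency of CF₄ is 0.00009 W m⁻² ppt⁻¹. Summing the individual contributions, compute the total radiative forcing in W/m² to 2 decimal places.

CO₂: 5.35 × ln(536/281) = 5.35 × ln(1.90747) = 5.35 × 0.64578 = 3.4549 W/m².
N₂O: 0.120 × (√379 − √279) = 0.120 × (19.4679 − 16.7033) = 0.120 × 2.7646 = 0.3318 W/m².
CF₄: ΔF = 0.00009 × (71 − 33) = 0.00009 × 38 = 0.0034 W/m².
Total ΔF = 3.4549 + 0.3318 + 0.0034 = 3.7901 W/m².

ΔF = 3.79 W/m²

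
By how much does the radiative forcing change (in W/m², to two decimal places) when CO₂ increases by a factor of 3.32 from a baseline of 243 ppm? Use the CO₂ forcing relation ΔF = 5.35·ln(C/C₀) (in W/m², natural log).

ΔF = 6.42 W/m²

Because the forcing depends only on the ratio C/C₀, the initial concentration does not enter.
ΔF = 5.35 × ln(3.32) = 5.35 × 1.19996 = 6.4198 W/m².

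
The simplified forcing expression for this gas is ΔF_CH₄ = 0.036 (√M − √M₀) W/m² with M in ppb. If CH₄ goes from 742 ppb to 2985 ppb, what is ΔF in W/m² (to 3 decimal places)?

ΔF = 0.986 W/m²

CH₄: 0.036 × (√2985 − √742) = 0.036 × (54.6352 − 27.2397) = 0.036 × 27.3955 = 0.9862 W/m².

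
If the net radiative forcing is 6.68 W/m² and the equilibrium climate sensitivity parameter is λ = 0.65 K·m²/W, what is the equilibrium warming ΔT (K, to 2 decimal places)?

ΔT = 4.34 K

ΔT = λ ΔF = 0.65 × 6.68 = 4.3420 K.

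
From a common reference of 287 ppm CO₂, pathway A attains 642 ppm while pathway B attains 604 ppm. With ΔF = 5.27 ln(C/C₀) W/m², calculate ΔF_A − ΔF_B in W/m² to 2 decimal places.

ΔF_A = 5.27 ln(642/287) = 5.27 × 0.80511 = 4.2429 W/m².
ΔF_B = 5.27 ln(604/287) = 5.27 × 0.74409 = 3.9214 W/m².
Difference: 4.2429 − 3.9214 = 0.3215 W/m².
(Equivalently, ΔF_A − ΔF_B = 5.27 ln(642/604) = 5.27 × 0.06101 = 0.3215 W/m².)

ΔF_A − ΔF_B = 0.32 W/m²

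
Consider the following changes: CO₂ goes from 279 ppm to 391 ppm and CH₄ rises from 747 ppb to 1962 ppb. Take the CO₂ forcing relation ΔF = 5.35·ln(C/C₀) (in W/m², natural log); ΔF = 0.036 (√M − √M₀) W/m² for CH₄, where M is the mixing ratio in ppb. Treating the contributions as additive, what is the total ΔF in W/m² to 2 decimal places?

ΔF = 2.42 W/m²

CO₂: 5.35 × ln(391/279) = 5.35 × ln(1.40143) = 5.35 × 0.33749 = 1.8056 W/m².
CH₄: 0.036 × (√1962 − √747) = 0.036 × (44.2945 − 27.3313) = 0.036 × 16.9632 = 0.6107 W/m².
Total ΔF = 1.8056 + 0.6107 = 2.4163 W/m².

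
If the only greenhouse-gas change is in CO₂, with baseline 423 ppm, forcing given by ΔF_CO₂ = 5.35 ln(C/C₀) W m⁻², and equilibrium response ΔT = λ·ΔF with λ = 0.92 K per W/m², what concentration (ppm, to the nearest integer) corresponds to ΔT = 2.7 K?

C ≈ 732 ppm

Required forcing: ΔF = ΔT/λ = 2.7/0.92 = 2.9348 W/m².
Then ln(C/423) = ΔF/5.35 = 2.9348/5.35 = 0.54856.
So C = 423 × e^0.54856 = 423 × 1.73076 = 732.11 ppm.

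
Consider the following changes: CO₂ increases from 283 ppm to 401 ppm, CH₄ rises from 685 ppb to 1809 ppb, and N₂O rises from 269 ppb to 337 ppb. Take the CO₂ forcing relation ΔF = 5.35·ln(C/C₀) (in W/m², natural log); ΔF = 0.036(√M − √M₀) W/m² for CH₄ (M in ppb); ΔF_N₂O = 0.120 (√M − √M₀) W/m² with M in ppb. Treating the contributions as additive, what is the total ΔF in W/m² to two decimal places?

ΔF = 2.69 W/m²

CO₂: 5.35 × ln(401/283) = 5.35 × ln(1.41696) = 5.35 × 0.34851 = 1.8645 W/m².
CH₄: 0.036 × (√1809 − √685) = 0.036 × (42.5323 − 26.1725) = 0.036 × 16.3598 = 0.5890 W/m².
N₂O: 0.120 × (√337 − √269) = 0.120 × (18.3576 − 16.4012) = 0.120 × 1.9564 = 0.2348 W/m².
Total ΔF = 1.8645 + 0.5890 + 0.2348 = 2.6883 W/m².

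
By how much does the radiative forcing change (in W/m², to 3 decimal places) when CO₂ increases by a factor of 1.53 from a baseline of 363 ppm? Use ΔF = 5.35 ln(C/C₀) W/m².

ΔF = 2.275 W/m²

ΔF = 5.35 × ln(1.53) = 5.35 × 0.42527 = 2.2752 W/m².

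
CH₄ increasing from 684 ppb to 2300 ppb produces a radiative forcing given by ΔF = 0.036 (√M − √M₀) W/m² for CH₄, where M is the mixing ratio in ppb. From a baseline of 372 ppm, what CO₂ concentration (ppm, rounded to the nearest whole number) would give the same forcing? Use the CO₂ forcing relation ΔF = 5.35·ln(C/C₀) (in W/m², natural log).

CH₄ forcing: 0.036 × (√2300 − √684) = 0.036 × (47.9583 − 26.1534) = 0.036 × 21.8049 = 0.78498 W/m².
Set 5.35 ln(C/372) = 0.78498: ln(C/372) = 0.78498/5.35 = 0.14673, so C = 372 × e^0.14673 = 372 × 1.15804 = 430.79 ppm.

C ≈ 431 ppm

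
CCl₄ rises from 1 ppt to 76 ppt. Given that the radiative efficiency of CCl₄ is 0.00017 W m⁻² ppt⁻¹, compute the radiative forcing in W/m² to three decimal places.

ΔF = 0.013 W/m²

CCl₄: ΔF = 0.00017 × (76 − 1) = 0.00017 × 75 = 0.0128 W/m².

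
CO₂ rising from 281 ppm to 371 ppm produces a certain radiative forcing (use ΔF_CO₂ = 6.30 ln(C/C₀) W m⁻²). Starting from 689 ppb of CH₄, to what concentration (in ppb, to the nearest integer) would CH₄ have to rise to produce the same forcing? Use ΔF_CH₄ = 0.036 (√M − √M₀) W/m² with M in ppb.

CO₂ forcing: 6.30 × ln(371/281) = 6.30 × 0.277847 = 1.75044 W/m².
Set 0.036(√M − √689) = 1.75044: √M = 1.75044/0.036 + √689 = 48.6233 + 26.2488 = 74.8721.
M = (74.8721)² = 5605.83 ppb.

M ≈ 5606 ppb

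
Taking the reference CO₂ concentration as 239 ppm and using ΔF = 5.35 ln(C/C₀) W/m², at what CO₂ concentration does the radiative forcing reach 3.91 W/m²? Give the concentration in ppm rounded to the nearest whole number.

C ≈ 496 ppm

Set 5.35 ln(C/239) = 3.91, so ln(C/239) = 3.91/5.35 = 0.73084.
Then C/239 = e^0.73084 = 2.07682, giving C = 239 × 2.07682 = 496.36 ppm.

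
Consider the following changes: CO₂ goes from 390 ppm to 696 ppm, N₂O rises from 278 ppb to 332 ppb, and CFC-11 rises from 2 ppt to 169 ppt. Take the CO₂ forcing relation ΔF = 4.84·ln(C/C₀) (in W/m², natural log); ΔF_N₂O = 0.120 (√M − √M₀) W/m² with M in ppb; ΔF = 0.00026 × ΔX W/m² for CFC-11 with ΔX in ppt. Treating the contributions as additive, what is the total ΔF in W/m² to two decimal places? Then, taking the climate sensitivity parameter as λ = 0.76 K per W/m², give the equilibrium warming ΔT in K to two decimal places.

CO₂: 4.84 × ln(696/390) = 4.84 × ln(1.78462) = 4.84 × 0.57921 = 2.8034 W/m².
N₂O: 0.120 × (√332 − √278) = 0.120 × (18.2209 − 16.6733) = 0.120 × 1.5476 = 0.1857 W/m².
CFC-11: ΔF = 0.00026 × (169 − 2) = 0.00026 × 167 = 0.0434 W/m².
Total ΔF = 2.8034 + 0.1857 + 0.0434 = 3.0325 W/m².
ΔT = λ ΔF = 0.76 × 3.03 = 2.3028 K.

ΔF = 3.03 W/m²; ΔT = 2.30 K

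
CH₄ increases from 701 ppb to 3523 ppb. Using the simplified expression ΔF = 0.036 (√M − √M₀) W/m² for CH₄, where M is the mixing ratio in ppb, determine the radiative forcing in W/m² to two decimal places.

ΔF = 1.18 W/m²

CH₄: 0.036 × (√3523 − √701) = 0.036 × (59.3549 − 26.4764) = 0.036 × 32.8785 = 1.1836 W/m².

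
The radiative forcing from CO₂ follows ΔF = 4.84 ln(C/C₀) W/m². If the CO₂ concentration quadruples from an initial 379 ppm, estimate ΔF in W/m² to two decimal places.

ΔF = 4.84 × ln(4) = 4.84 × 1.38629 = 6.7096 W/m².

ΔF = 6.71 W/m²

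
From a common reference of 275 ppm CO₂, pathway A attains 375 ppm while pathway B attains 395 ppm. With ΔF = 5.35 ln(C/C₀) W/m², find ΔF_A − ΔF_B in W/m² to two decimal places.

ΔF_A − ΔF_B = -0.28 W/m²

ΔF_A = 5.35 ln(375/275) = 5.35 × 0.31015 = 1.6593 W/m².
ΔF_B = 5.35 ln(395/275) = 5.35 × 0.36211 = 1.9373 W/m².
Difference: 1.6593 − 1.9373 = -0.2780 W/m².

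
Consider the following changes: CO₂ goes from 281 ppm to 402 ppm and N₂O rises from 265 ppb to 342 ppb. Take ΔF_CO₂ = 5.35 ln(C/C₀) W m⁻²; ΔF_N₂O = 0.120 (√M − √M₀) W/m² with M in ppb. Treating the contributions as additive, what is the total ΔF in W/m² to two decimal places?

CO₂: 5.35 × ln(402/281) = 5.35 × ln(1.43060) = 5.35 × 0.35809 = 1.9158 W/m².
N₂O: 0.120 × (√342 − √265) = 0.120 × (18.4932 − 16.2788) = 0.120 × 2.2144 = 0.2657 W/m².
Total ΔF = 1.9158 + 0.2657 = 2.1815 W/m².

ΔF = 2.18 W/m²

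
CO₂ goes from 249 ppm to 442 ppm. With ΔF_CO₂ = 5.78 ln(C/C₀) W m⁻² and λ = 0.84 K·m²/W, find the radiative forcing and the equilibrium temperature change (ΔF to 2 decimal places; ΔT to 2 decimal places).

ΔF = 3.32 W/m²; ΔT = 2.79 K

CO₂: 5.78 × ln(442/249) = 5.78 × ln(1.77510) = 5.78 × 0.57386 = 3.3169 W/m².
ΔT = λ ΔF = 0.84 × 3.32 = 2.7888 K.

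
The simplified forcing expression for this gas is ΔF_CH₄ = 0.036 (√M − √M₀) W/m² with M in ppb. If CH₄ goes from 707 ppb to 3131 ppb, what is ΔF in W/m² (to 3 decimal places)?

CH₄: 0.036 × (√3131 − √707) = 0.036 × (55.9553 − 26.5895) = 0.036 × 29.3658 = 1.0572 W/m².

ΔF = 1.057 W/m²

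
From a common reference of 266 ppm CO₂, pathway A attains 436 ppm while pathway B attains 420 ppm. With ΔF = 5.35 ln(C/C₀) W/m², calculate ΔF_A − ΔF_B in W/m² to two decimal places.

ΔF_A − ΔF_B = 0.20 W/m²

ΔF_A = 5.35 ln(436/266) = 5.35 × 0.49415 = 2.6437 W/m².
ΔF_B = 5.35 ln(420/266) = 5.35 × 0.45676 = 2.4437 W/m².
Difference: 2.6437 − 2.4437 = 0.2000 W/m².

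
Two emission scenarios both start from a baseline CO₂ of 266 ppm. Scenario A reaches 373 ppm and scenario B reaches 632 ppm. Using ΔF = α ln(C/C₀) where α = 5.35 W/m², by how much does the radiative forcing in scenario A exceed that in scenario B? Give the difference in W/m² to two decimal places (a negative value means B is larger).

ΔF_A − ΔF_B = -2.82 W/m²

ΔF_A = 5.35 ln(373/266) = 5.35 × 0.33808 = 1.8087 W/m².
ΔF_B = 5.35 ln(632/266) = 5.35 × 0.86539 = 4.6298 W/m².
Difference: 1.8087 − 4.6298 = -2.8211 W/m².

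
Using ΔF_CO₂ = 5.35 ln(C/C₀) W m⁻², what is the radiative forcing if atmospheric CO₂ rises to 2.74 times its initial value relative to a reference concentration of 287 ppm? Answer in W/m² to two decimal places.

ΔF = 5.39 W/m²

Because the forcing depends only on the ratio C/C₀, the initial concentration does not enter.
ΔF = 5.35 × ln(2.74) = 5.35 × 1.00796 = 5.3926 W/m².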